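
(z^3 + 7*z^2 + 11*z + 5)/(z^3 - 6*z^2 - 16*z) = (z^3 + 7*z^2 + 11*z + 5)/(z*(z^2 - 6*z - 16))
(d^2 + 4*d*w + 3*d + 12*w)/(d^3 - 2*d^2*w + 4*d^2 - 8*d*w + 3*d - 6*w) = (-d - 4*w)/(-d^2 + 2*d*w - d + 2*w)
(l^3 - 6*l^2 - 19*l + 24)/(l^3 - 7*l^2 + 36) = (l^3 - 6*l^2 - 19*l + 24)/(l^3 - 7*l^2 + 36)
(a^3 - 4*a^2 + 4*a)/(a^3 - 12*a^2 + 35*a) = (a^2 - 4*a + 4)/(a^2 - 12*a + 35)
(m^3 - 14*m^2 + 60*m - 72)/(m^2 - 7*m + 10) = (m^2 - 12*m + 36)/(m - 5)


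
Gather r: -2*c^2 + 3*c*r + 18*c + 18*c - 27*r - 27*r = -2*c^2 + 36*c + r*(3*c - 54)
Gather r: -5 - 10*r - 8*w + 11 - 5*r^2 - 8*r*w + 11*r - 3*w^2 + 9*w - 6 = -5*r^2 + r*(1 - 8*w) - 3*w^2 + w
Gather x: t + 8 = t + 8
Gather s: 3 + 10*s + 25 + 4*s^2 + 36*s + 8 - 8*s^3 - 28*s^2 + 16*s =-8*s^3 - 24*s^2 + 62*s + 36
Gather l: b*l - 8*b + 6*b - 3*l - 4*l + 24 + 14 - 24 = -2*b + l*(b - 7) + 14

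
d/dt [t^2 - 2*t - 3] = 2*t - 2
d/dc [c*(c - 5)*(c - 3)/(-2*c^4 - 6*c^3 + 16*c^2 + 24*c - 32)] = (c^6 - 16*c^5 + 29*c^4 + 114*c^3 - 264*c^2 + 256*c - 240)/(2*(c^8 + 6*c^7 - 7*c^6 - 72*c^5 + 24*c^4 + 288*c^3 - 112*c^2 - 384*c + 256))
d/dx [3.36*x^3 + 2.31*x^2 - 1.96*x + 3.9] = 10.08*x^2 + 4.62*x - 1.96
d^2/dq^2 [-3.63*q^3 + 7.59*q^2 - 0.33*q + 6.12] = 15.18 - 21.78*q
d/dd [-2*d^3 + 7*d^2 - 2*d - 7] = -6*d^2 + 14*d - 2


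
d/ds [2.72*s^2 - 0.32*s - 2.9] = 5.44*s - 0.32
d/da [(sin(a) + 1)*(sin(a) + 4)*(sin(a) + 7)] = 3*(sin(a)^2 + 8*sin(a) + 13)*cos(a)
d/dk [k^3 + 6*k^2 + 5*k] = 3*k^2 + 12*k + 5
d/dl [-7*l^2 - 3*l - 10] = -14*l - 3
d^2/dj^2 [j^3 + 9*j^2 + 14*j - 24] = 6*j + 18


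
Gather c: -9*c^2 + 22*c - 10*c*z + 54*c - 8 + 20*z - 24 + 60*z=-9*c^2 + c*(76 - 10*z) + 80*z - 32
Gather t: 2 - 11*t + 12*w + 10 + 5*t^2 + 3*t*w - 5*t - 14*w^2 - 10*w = 5*t^2 + t*(3*w - 16) - 14*w^2 + 2*w + 12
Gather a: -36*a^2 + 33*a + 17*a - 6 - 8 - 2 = -36*a^2 + 50*a - 16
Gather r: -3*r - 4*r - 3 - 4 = -7*r - 7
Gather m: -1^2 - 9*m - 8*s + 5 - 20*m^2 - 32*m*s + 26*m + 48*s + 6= -20*m^2 + m*(17 - 32*s) + 40*s + 10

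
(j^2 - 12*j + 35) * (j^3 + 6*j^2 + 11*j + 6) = j^5 - 6*j^4 - 26*j^3 + 84*j^2 + 313*j + 210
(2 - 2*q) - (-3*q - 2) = q + 4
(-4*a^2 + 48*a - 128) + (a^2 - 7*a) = -3*a^2 + 41*a - 128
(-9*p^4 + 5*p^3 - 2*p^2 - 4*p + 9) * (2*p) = -18*p^5 + 10*p^4 - 4*p^3 - 8*p^2 + 18*p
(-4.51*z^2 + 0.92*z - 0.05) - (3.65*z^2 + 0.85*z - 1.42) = -8.16*z^2 + 0.0700000000000001*z + 1.37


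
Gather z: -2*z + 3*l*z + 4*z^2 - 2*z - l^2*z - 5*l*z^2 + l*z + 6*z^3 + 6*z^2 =6*z^3 + z^2*(10 - 5*l) + z*(-l^2 + 4*l - 4)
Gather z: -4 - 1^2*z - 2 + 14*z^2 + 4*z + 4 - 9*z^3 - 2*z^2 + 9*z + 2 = -9*z^3 + 12*z^2 + 12*z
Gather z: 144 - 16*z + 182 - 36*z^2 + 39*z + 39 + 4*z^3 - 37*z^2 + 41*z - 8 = 4*z^3 - 73*z^2 + 64*z + 357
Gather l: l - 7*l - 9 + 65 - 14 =42 - 6*l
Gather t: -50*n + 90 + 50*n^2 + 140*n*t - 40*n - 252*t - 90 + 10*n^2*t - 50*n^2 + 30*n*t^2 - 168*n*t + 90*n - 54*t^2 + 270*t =t^2*(30*n - 54) + t*(10*n^2 - 28*n + 18)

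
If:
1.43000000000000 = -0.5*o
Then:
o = -2.86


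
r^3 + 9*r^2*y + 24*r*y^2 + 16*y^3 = (r + y)*(r + 4*y)^2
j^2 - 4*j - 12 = (j - 6)*(j + 2)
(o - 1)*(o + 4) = o^2 + 3*o - 4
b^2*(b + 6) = b^3 + 6*b^2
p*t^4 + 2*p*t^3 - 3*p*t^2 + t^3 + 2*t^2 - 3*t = t*(t - 1)*(t + 3)*(p*t + 1)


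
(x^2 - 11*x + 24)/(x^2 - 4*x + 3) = (x - 8)/(x - 1)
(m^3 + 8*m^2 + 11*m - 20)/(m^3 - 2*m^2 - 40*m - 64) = (m^2 + 4*m - 5)/(m^2 - 6*m - 16)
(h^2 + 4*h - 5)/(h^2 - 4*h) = (h^2 + 4*h - 5)/(h*(h - 4))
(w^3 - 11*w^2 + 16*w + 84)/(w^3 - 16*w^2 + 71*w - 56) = (w^2 - 4*w - 12)/(w^2 - 9*w + 8)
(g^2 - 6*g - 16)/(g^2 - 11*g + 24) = (g + 2)/(g - 3)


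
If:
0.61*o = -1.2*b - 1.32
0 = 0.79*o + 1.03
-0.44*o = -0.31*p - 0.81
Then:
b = -0.44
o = -1.30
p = -4.46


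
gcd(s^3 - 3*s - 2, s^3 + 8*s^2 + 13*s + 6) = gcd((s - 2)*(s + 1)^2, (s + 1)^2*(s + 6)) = s^2 + 2*s + 1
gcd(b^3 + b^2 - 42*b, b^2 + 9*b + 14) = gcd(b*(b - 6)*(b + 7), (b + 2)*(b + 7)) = b + 7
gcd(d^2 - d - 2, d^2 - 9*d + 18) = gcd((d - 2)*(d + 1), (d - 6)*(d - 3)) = 1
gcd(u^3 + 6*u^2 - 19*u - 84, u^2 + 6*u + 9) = u + 3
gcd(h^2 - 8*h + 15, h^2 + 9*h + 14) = 1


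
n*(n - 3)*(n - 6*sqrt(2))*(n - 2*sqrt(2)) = n^4 - 8*sqrt(2)*n^3 - 3*n^3 + 24*n^2 + 24*sqrt(2)*n^2 - 72*n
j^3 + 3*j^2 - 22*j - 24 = (j - 4)*(j + 1)*(j + 6)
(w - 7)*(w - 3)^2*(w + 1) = w^4 - 12*w^3 + 38*w^2 - 12*w - 63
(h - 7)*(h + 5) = h^2 - 2*h - 35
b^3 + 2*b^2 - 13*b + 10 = (b - 2)*(b - 1)*(b + 5)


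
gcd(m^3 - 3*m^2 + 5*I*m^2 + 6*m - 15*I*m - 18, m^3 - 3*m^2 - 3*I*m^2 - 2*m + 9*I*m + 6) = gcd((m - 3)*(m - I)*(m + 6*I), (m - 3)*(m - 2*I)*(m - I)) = m^2 + m*(-3 - I) + 3*I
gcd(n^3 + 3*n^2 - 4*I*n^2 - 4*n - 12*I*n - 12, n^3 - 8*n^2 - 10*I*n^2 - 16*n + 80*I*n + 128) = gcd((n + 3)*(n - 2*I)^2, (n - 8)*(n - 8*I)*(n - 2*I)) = n - 2*I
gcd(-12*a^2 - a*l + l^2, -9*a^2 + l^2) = 3*a + l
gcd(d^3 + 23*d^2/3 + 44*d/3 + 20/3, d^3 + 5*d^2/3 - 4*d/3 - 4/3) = d^2 + 8*d/3 + 4/3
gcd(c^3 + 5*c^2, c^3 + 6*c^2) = c^2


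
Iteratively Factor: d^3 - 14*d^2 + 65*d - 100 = (d - 5)*(d^2 - 9*d + 20) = (d - 5)^2*(d - 4)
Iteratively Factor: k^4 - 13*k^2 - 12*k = (k + 3)*(k^3 - 3*k^2 - 4*k) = (k - 4)*(k + 3)*(k^2 + k) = k*(k - 4)*(k + 3)*(k + 1)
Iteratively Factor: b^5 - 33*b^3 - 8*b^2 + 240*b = (b - 5)*(b^4 + 5*b^3 - 8*b^2 - 48*b) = (b - 5)*(b + 4)*(b^3 + b^2 - 12*b) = (b - 5)*(b + 4)^2*(b^2 - 3*b) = (b - 5)*(b - 3)*(b + 4)^2*(b)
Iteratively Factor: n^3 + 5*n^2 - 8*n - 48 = (n + 4)*(n^2 + n - 12) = (n - 3)*(n + 4)*(n + 4)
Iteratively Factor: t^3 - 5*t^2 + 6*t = (t - 2)*(t^2 - 3*t) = t*(t - 2)*(t - 3)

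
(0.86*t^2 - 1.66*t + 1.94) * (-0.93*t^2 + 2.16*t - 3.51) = -0.7998*t^4 + 3.4014*t^3 - 8.4084*t^2 + 10.017*t - 6.8094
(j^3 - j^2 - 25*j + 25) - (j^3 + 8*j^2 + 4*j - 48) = -9*j^2 - 29*j + 73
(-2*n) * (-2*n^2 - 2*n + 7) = 4*n^3 + 4*n^2 - 14*n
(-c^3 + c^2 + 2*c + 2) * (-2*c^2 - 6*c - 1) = 2*c^5 + 4*c^4 - 9*c^3 - 17*c^2 - 14*c - 2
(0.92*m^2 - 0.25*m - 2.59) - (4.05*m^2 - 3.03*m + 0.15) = -3.13*m^2 + 2.78*m - 2.74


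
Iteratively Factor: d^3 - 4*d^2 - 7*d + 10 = (d - 1)*(d^2 - 3*d - 10) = (d - 1)*(d + 2)*(d - 5)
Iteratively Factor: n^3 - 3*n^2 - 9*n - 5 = (n + 1)*(n^2 - 4*n - 5) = (n - 5)*(n + 1)*(n + 1)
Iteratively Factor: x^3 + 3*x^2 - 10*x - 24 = (x + 4)*(x^2 - x - 6) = (x + 2)*(x + 4)*(x - 3)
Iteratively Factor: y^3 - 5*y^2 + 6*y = (y)*(y^2 - 5*y + 6) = y*(y - 2)*(y - 3)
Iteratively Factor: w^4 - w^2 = (w)*(w^3 - w) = w^2*(w^2 - 1) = w^2*(w - 1)*(w + 1)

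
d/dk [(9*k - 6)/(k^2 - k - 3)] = 3*(-3*k^2 + 4*k - 11)/(k^4 - 2*k^3 - 5*k^2 + 6*k + 9)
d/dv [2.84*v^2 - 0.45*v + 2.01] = 5.68*v - 0.45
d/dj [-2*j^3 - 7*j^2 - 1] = 2*j*(-3*j - 7)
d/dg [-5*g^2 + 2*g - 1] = 2 - 10*g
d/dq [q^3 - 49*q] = 3*q^2 - 49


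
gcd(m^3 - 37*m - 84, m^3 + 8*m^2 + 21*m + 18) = m + 3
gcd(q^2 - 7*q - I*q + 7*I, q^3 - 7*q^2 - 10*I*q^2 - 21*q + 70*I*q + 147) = q - 7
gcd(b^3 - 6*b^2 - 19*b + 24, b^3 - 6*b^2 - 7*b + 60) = b + 3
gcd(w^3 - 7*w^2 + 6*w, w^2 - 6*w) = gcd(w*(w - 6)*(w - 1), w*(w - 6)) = w^2 - 6*w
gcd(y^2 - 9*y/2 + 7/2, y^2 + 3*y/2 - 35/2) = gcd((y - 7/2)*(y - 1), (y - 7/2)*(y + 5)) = y - 7/2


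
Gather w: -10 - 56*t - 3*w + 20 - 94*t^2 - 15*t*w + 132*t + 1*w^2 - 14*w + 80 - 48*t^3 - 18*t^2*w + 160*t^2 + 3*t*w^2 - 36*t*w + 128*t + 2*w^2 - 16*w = -48*t^3 + 66*t^2 + 204*t + w^2*(3*t + 3) + w*(-18*t^2 - 51*t - 33) + 90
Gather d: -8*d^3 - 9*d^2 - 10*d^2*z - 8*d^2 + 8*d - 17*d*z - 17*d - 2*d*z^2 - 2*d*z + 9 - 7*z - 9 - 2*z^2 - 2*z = -8*d^3 + d^2*(-10*z - 17) + d*(-2*z^2 - 19*z - 9) - 2*z^2 - 9*z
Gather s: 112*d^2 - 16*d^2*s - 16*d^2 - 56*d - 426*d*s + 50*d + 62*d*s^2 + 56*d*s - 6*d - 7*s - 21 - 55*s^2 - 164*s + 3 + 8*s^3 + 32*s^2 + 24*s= 96*d^2 - 12*d + 8*s^3 + s^2*(62*d - 23) + s*(-16*d^2 - 370*d - 147) - 18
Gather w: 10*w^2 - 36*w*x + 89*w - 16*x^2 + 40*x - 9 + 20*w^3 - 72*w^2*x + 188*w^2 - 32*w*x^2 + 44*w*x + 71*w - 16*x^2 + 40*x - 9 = 20*w^3 + w^2*(198 - 72*x) + w*(-32*x^2 + 8*x + 160) - 32*x^2 + 80*x - 18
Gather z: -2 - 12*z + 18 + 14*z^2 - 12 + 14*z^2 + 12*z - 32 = 28*z^2 - 28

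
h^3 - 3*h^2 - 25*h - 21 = (h - 7)*(h + 1)*(h + 3)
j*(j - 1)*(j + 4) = j^3 + 3*j^2 - 4*j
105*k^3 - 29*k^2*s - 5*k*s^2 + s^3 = (-7*k + s)*(-3*k + s)*(5*k + s)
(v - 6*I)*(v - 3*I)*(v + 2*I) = v^3 - 7*I*v^2 - 36*I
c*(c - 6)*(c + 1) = c^3 - 5*c^2 - 6*c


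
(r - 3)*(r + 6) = r^2 + 3*r - 18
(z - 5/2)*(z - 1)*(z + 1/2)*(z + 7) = z^4 + 4*z^3 - 81*z^2/4 + 13*z/2 + 35/4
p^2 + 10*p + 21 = (p + 3)*(p + 7)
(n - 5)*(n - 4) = n^2 - 9*n + 20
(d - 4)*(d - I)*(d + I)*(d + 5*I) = d^4 - 4*d^3 + 5*I*d^3 + d^2 - 20*I*d^2 - 4*d + 5*I*d - 20*I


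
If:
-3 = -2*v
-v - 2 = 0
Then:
No Solution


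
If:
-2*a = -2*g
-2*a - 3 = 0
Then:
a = -3/2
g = -3/2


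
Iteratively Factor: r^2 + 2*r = (r)*(r + 2)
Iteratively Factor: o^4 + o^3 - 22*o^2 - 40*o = (o - 5)*(o^3 + 6*o^2 + 8*o) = o*(o - 5)*(o^2 + 6*o + 8) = o*(o - 5)*(o + 4)*(o + 2)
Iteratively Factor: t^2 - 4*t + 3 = (t - 3)*(t - 1)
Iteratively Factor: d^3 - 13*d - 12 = (d + 1)*(d^2 - d - 12) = (d + 1)*(d + 3)*(d - 4)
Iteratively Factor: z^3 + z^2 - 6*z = (z)*(z^2 + z - 6) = z*(z - 2)*(z + 3)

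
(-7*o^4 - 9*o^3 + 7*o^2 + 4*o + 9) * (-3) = 21*o^4 + 27*o^3 - 21*o^2 - 12*o - 27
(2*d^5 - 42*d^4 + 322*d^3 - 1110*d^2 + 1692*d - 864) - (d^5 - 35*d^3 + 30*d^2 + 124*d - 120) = d^5 - 42*d^4 + 357*d^3 - 1140*d^2 + 1568*d - 744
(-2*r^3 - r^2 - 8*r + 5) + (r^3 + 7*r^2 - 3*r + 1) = -r^3 + 6*r^2 - 11*r + 6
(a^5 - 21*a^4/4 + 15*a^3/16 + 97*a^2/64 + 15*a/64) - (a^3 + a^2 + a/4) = a^5 - 21*a^4/4 - a^3/16 + 33*a^2/64 - a/64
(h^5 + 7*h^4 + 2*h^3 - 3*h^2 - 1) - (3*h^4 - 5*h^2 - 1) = h^5 + 4*h^4 + 2*h^3 + 2*h^2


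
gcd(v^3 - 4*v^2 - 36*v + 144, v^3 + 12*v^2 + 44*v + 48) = v + 6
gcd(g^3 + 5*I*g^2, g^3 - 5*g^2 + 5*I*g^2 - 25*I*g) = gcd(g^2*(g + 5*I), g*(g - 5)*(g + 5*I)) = g^2 + 5*I*g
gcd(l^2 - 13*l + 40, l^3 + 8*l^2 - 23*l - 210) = l - 5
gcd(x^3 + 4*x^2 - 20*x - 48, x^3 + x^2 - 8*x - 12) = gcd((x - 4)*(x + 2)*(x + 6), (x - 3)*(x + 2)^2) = x + 2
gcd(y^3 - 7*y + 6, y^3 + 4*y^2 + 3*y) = y + 3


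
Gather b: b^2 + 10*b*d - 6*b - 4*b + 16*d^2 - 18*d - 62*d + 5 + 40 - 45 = b^2 + b*(10*d - 10) + 16*d^2 - 80*d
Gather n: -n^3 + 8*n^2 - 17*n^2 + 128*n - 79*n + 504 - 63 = -n^3 - 9*n^2 + 49*n + 441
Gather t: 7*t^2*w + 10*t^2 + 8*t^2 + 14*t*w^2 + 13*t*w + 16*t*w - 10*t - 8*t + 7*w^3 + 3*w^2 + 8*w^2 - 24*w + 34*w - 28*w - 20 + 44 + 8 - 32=t^2*(7*w + 18) + t*(14*w^2 + 29*w - 18) + 7*w^3 + 11*w^2 - 18*w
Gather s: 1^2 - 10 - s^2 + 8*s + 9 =-s^2 + 8*s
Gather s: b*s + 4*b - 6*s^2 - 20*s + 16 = 4*b - 6*s^2 + s*(b - 20) + 16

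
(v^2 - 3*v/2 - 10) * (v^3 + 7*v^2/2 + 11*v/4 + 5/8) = v^5 + 2*v^4 - 25*v^3/2 - 77*v^2/2 - 455*v/16 - 25/4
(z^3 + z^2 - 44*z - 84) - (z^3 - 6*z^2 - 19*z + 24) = 7*z^2 - 25*z - 108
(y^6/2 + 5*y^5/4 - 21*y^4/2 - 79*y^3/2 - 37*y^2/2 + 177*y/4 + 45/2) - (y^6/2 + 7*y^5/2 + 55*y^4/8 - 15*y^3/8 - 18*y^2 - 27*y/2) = -9*y^5/4 - 139*y^4/8 - 301*y^3/8 - y^2/2 + 231*y/4 + 45/2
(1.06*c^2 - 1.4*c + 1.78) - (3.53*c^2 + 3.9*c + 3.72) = -2.47*c^2 - 5.3*c - 1.94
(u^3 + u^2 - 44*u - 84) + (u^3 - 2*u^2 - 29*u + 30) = 2*u^3 - u^2 - 73*u - 54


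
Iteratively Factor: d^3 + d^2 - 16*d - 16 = (d + 4)*(d^2 - 3*d - 4) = (d + 1)*(d + 4)*(d - 4)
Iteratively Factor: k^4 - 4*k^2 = (k - 2)*(k^3 + 2*k^2) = k*(k - 2)*(k^2 + 2*k) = k^2*(k - 2)*(k + 2)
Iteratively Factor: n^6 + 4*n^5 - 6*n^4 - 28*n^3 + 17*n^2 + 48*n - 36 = (n + 3)*(n^5 + n^4 - 9*n^3 - n^2 + 20*n - 12) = (n + 2)*(n + 3)*(n^4 - n^3 - 7*n^2 + 13*n - 6) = (n - 2)*(n + 2)*(n + 3)*(n^3 + n^2 - 5*n + 3) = (n - 2)*(n - 1)*(n + 2)*(n + 3)*(n^2 + 2*n - 3) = (n - 2)*(n - 1)^2*(n + 2)*(n + 3)*(n + 3)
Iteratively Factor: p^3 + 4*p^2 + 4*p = (p + 2)*(p^2 + 2*p) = p*(p + 2)*(p + 2)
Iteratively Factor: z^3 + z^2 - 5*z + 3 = (z + 3)*(z^2 - 2*z + 1) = (z - 1)*(z + 3)*(z - 1)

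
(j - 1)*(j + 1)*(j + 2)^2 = j^4 + 4*j^3 + 3*j^2 - 4*j - 4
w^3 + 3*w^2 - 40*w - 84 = (w - 6)*(w + 2)*(w + 7)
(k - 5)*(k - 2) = k^2 - 7*k + 10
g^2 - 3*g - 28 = (g - 7)*(g + 4)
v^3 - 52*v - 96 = (v - 8)*(v + 2)*(v + 6)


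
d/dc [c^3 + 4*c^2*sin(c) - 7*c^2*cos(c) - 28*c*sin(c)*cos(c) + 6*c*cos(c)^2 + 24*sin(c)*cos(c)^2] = 7*c^2*sin(c) + 4*c^2*cos(c) + 3*c^2 + 8*c*sin(c) - 6*c*sin(2*c) - 14*c*cos(c) - 28*c*cos(2*c) - 14*sin(2*c) + 6*cos(c) + 3*cos(2*c) + 18*cos(3*c) + 3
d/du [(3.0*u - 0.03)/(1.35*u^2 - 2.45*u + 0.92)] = (-4.05*u^2 + 0.0810000000000004*u + 2.6865)/(1.8225*u^4 - 6.615*u^3 + 8.4865*u^2 - 4.508*u + 0.8464)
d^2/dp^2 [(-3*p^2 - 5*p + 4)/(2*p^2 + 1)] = 2*(-20*p^3 + 66*p^2 + 30*p - 11)/(8*p^6 + 12*p^4 + 6*p^2 + 1)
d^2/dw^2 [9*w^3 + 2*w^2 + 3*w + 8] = 54*w + 4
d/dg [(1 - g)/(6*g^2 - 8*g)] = (3*g^2 - 6*g + 4)/(2*g^2*(9*g^2 - 24*g + 16))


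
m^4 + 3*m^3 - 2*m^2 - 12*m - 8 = (m - 2)*(m + 1)*(m + 2)^2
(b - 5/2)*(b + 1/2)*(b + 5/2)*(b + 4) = b^4 + 9*b^3/2 - 17*b^2/4 - 225*b/8 - 25/2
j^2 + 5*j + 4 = (j + 1)*(j + 4)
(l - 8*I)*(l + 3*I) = l^2 - 5*I*l + 24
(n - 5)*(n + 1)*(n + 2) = n^3 - 2*n^2 - 13*n - 10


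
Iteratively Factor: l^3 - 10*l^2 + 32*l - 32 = (l - 4)*(l^2 - 6*l + 8) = (l - 4)*(l - 2)*(l - 4)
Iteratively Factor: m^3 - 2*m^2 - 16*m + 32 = (m + 4)*(m^2 - 6*m + 8) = (m - 2)*(m + 4)*(m - 4)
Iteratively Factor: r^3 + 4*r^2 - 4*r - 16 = (r + 4)*(r^2 - 4) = (r - 2)*(r + 4)*(r + 2)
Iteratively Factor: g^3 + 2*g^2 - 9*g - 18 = (g + 3)*(g^2 - g - 6) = (g - 3)*(g + 3)*(g + 2)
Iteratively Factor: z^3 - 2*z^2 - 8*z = (z + 2)*(z^2 - 4*z) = z*(z + 2)*(z - 4)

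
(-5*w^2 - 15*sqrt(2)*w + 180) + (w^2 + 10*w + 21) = -4*w^2 - 15*sqrt(2)*w + 10*w + 201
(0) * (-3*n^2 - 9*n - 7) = 0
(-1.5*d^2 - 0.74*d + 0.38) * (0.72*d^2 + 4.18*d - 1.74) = -1.08*d^4 - 6.8028*d^3 - 0.2096*d^2 + 2.876*d - 0.6612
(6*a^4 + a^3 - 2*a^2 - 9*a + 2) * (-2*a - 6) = -12*a^5 - 38*a^4 - 2*a^3 + 30*a^2 + 50*a - 12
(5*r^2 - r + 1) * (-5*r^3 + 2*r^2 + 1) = -25*r^5 + 15*r^4 - 7*r^3 + 7*r^2 - r + 1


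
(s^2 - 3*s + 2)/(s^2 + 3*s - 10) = (s - 1)/(s + 5)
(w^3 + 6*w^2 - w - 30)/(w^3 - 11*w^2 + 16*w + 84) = (w^3 + 6*w^2 - w - 30)/(w^3 - 11*w^2 + 16*w + 84)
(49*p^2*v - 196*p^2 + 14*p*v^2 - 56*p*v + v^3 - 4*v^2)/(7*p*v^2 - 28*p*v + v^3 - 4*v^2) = (7*p + v)/v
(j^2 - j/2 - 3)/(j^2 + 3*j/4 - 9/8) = 4*(j - 2)/(4*j - 3)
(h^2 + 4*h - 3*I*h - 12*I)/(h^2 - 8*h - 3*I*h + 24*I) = (h + 4)/(h - 8)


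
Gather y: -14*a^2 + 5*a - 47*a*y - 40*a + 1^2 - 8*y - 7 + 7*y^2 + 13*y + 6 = -14*a^2 - 35*a + 7*y^2 + y*(5 - 47*a)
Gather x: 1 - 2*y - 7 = -2*y - 6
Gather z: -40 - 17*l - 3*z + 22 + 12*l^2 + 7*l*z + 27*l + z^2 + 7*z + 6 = 12*l^2 + 10*l + z^2 + z*(7*l + 4) - 12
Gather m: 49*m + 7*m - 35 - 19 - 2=56*m - 56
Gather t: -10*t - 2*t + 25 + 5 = 30 - 12*t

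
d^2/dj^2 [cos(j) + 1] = -cos(j)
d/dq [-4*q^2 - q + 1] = -8*q - 1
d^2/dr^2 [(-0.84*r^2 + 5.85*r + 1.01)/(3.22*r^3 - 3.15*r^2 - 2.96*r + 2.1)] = (-17.418912*r^6 + 363.93084*r^5 - 278.39154*r^4 + 158.88285*r^3 - 505.660722*r^2 + 247.71222*r + 96.379132)/(33.386248*r^9 - 97.98138*r^8 + 3.77995799999999*r^7 + 214.204725*r^6 - 131.276544*r^5 - 140.37849*r^4 + 134.148664*r^3 + 13.52358*r^2 - 39.1608*r + 9.261)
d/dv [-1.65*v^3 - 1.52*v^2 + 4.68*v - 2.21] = -4.95*v^2 - 3.04*v + 4.68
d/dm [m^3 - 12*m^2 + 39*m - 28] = 3*m^2 - 24*m + 39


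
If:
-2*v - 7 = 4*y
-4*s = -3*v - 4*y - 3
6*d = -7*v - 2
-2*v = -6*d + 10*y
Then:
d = -233/48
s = -1/32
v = 31/8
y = -59/16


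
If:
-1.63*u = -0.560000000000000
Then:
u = 0.34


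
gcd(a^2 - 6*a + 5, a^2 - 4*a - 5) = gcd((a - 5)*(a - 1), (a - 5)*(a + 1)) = a - 5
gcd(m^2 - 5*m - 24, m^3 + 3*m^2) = m + 3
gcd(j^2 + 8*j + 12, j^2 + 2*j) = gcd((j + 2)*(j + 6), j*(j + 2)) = j + 2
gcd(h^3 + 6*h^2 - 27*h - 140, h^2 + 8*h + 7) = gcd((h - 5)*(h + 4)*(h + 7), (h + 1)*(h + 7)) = h + 7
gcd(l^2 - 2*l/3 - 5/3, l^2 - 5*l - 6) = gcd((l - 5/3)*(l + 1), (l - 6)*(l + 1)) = l + 1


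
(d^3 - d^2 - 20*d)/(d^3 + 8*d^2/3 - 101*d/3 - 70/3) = 3*d*(d + 4)/(3*d^2 + 23*d + 14)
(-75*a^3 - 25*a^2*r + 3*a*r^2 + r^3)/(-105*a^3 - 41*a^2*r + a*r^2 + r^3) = (-5*a + r)/(-7*a + r)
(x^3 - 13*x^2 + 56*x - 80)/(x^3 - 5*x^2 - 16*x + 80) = (x - 4)/(x + 4)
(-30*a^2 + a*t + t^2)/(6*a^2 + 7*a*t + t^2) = (-5*a + t)/(a + t)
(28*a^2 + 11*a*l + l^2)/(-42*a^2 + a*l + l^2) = (-4*a - l)/(6*a - l)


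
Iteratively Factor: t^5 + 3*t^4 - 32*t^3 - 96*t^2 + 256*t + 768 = (t + 3)*(t^4 - 32*t^2 + 256) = (t - 4)*(t + 3)*(t^3 + 4*t^2 - 16*t - 64) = (t - 4)*(t + 3)*(t + 4)*(t^2 - 16) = (t - 4)^2*(t + 3)*(t + 4)*(t + 4)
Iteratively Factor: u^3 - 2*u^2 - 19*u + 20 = (u - 1)*(u^2 - u - 20) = (u - 1)*(u + 4)*(u - 5)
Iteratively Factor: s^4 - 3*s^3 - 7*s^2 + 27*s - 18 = (s - 3)*(s^3 - 7*s + 6) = (s - 3)*(s - 2)*(s^2 + 2*s - 3) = (s - 3)*(s - 2)*(s - 1)*(s + 3)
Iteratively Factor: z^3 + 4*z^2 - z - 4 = (z + 4)*(z^2 - 1) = (z + 1)*(z + 4)*(z - 1)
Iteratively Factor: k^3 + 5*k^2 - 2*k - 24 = (k + 3)*(k^2 + 2*k - 8) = (k - 2)*(k + 3)*(k + 4)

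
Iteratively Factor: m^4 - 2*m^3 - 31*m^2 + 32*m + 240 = (m + 4)*(m^3 - 6*m^2 - 7*m + 60) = (m + 3)*(m + 4)*(m^2 - 9*m + 20) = (m - 4)*(m + 3)*(m + 4)*(m - 5)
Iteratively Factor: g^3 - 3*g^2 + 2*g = (g)*(g^2 - 3*g + 2) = g*(g - 2)*(g - 1)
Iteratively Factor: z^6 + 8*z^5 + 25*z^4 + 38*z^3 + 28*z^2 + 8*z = (z + 1)*(z^5 + 7*z^4 + 18*z^3 + 20*z^2 + 8*z) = (z + 1)^2*(z^4 + 6*z^3 + 12*z^2 + 8*z) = (z + 1)^2*(z + 2)*(z^3 + 4*z^2 + 4*z) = (z + 1)^2*(z + 2)^2*(z^2 + 2*z) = z*(z + 1)^2*(z + 2)^2*(z + 2)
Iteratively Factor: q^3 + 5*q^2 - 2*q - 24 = (q + 4)*(q^2 + q - 6) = (q - 2)*(q + 4)*(q + 3)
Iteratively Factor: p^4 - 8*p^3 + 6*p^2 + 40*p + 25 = (p + 1)*(p^3 - 9*p^2 + 15*p + 25) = (p + 1)^2*(p^2 - 10*p + 25) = (p - 5)*(p + 1)^2*(p - 5)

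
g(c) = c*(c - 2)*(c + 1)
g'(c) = c*(c - 2) + c*(c + 1) + (c - 2)*(c + 1)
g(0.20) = -0.43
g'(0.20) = -2.28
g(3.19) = 15.91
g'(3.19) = 22.15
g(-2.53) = -17.54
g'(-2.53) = 22.26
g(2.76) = 7.89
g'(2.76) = 15.33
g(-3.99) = -71.46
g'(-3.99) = 53.74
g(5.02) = 91.27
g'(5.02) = 63.56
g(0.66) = -1.47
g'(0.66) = -2.01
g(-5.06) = -145.04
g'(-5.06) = 84.93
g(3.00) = 12.00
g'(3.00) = 19.00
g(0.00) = 0.00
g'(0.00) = -2.00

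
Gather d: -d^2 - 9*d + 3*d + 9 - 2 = -d^2 - 6*d + 7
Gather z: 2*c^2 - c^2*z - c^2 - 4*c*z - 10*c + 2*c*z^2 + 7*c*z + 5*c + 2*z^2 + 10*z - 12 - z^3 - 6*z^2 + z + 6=c^2 - 5*c - z^3 + z^2*(2*c - 4) + z*(-c^2 + 3*c + 11) - 6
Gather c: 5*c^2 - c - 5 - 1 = 5*c^2 - c - 6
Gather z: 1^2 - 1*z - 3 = -z - 2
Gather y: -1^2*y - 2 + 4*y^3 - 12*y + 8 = 4*y^3 - 13*y + 6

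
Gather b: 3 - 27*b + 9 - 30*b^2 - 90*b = -30*b^2 - 117*b + 12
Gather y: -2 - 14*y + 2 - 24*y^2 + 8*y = -24*y^2 - 6*y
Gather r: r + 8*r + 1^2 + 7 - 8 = 9*r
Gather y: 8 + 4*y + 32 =4*y + 40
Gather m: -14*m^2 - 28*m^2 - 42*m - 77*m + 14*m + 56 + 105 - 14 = -42*m^2 - 105*m + 147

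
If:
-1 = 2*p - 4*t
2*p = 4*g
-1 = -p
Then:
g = 1/2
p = 1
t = 3/4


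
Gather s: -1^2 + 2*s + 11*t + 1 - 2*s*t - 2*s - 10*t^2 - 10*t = -2*s*t - 10*t^2 + t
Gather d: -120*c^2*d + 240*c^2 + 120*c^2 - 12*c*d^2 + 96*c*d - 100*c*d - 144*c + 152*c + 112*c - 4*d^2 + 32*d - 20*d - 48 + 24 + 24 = 360*c^2 + 120*c + d^2*(-12*c - 4) + d*(-120*c^2 - 4*c + 12)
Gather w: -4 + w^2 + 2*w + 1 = w^2 + 2*w - 3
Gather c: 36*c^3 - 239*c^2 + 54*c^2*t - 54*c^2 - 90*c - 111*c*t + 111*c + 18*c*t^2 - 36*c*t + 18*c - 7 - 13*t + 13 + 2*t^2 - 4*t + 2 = 36*c^3 + c^2*(54*t - 293) + c*(18*t^2 - 147*t + 39) + 2*t^2 - 17*t + 8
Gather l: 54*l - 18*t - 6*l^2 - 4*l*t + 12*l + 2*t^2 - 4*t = -6*l^2 + l*(66 - 4*t) + 2*t^2 - 22*t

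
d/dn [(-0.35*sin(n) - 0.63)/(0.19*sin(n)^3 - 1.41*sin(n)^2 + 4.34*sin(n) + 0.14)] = (0.133*sin(n)^3 - 0.1344*sin(n)^2 - 1.7766*sin(n) + 2.6852)*cos(n)/(0.0361*sin(n)^6 - 0.5358*sin(n)^5 + 3.6373*sin(n)^4 - 12.1856*sin(n)^3 + 18.4408*sin(n)^2 + 1.2152*sin(n) + 0.0196)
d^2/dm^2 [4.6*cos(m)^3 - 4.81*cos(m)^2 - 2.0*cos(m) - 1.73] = -1.45*cos(m) + 9.62*cos(2*m) - 10.35*cos(3*m)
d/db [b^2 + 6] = 2*b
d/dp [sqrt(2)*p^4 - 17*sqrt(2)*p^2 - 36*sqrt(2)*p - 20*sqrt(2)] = sqrt(2)*(4*p^3 - 34*p - 36)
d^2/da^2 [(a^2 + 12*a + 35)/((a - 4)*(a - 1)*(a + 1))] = 2*(a^6 + 36*a^5 + 69*a^4 - 948*a^3 + 1335*a^2 + 576*a + 659)/(a^9 - 12*a^8 + 45*a^7 - 28*a^6 - 141*a^5 + 156*a^4 + 143*a^3 - 180*a^2 - 48*a + 64)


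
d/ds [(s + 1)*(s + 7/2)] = 2*s + 9/2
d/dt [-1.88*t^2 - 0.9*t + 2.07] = -3.76*t - 0.9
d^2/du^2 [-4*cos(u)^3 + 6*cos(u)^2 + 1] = 3*cos(u) - 12*cos(2*u) + 9*cos(3*u)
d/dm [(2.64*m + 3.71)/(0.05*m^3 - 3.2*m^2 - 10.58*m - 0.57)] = (-0.264*m^3 + 7.8915*m^2 + 23.744*m + 37.747)/(0.0025*m^6 - 0.32*m^5 + 9.182*m^4 + 67.655*m^3 + 115.5844*m^2 + 12.0612*m + 0.3249)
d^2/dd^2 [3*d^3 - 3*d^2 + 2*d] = 18*d - 6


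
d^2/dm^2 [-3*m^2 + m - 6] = -6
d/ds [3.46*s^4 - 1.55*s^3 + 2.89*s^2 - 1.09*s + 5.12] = 13.84*s^3 - 4.65*s^2 + 5.78*s - 1.09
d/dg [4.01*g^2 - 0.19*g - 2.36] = 8.02*g - 0.19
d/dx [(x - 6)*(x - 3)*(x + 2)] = x*(3*x - 14)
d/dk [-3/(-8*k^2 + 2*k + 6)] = 3*(1 - 8*k)/(2*(-4*k^2 + k + 3)^2)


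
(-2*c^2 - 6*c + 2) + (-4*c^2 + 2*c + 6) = -6*c^2 - 4*c + 8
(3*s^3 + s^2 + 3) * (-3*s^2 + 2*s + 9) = -9*s^5 + 3*s^4 + 29*s^3 + 6*s + 27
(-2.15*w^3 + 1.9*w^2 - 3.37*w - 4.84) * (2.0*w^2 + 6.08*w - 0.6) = -4.3*w^5 - 9.272*w^4 + 6.102*w^3 - 31.3096*w^2 - 27.4052*w + 2.904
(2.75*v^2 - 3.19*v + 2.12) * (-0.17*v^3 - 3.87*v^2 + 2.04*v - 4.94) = -0.4675*v^5 - 10.1002*v^4 + 17.5949*v^3 - 28.297*v^2 + 20.0834*v - 10.4728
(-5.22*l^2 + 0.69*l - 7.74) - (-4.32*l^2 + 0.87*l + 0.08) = -0.899999999999999*l^2 - 0.18*l - 7.82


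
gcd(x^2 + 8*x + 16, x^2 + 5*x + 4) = x + 4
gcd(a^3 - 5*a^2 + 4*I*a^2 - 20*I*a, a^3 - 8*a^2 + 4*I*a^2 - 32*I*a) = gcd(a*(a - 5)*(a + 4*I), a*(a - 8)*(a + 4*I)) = a^2 + 4*I*a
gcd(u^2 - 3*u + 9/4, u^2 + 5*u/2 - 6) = u - 3/2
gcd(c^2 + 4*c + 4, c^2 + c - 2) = c + 2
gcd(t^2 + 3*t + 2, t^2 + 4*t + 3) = t + 1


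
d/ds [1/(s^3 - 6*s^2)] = 3*(4 - s)/(s^3*(s - 6)^2)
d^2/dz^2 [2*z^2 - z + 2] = 4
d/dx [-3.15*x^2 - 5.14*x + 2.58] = -6.3*x - 5.14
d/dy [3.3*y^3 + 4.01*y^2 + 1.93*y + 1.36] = 9.9*y^2 + 8.02*y + 1.93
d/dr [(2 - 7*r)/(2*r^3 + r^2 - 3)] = (-14*r^3 - 7*r^2 + 2*r*(3*r + 1)*(7*r - 2) + 21)/(2*r^3 + r^2 - 3)^2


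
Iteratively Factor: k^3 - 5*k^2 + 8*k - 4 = (k - 1)*(k^2 - 4*k + 4) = (k - 2)*(k - 1)*(k - 2)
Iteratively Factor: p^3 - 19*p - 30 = (p + 2)*(p^2 - 2*p - 15) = (p + 2)*(p + 3)*(p - 5)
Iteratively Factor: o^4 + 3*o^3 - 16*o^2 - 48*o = (o - 4)*(o^3 + 7*o^2 + 12*o) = (o - 4)*(o + 3)*(o^2 + 4*o) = (o - 4)*(o + 3)*(o + 4)*(o)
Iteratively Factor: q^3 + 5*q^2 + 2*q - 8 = (q - 1)*(q^2 + 6*q + 8) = (q - 1)*(q + 2)*(q + 4)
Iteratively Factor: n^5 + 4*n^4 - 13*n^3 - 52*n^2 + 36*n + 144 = (n - 2)*(n^4 + 6*n^3 - n^2 - 54*n - 72) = (n - 2)*(n + 4)*(n^3 + 2*n^2 - 9*n - 18) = (n - 2)*(n + 3)*(n + 4)*(n^2 - n - 6) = (n - 2)*(n + 2)*(n + 3)*(n + 4)*(n - 3)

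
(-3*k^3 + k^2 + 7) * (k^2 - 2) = -3*k^5 + k^4 + 6*k^3 + 5*k^2 - 14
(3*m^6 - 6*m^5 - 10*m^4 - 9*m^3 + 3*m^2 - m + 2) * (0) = 0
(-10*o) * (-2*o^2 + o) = 20*o^3 - 10*o^2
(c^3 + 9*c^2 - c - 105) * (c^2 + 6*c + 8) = c^5 + 15*c^4 + 61*c^3 - 39*c^2 - 638*c - 840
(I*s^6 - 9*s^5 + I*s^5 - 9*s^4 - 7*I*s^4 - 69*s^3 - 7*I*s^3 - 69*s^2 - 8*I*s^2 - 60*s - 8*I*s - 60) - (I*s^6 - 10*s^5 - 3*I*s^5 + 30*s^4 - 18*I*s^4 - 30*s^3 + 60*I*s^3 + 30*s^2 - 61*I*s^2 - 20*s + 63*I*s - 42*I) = s^5 + 4*I*s^5 - 39*s^4 + 11*I*s^4 - 39*s^3 - 67*I*s^3 - 99*s^2 + 53*I*s^2 - 40*s - 71*I*s - 60 + 42*I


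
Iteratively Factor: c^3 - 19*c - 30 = (c + 2)*(c^2 - 2*c - 15) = (c + 2)*(c + 3)*(c - 5)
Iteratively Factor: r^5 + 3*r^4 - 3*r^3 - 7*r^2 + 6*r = (r - 1)*(r^4 + 4*r^3 + r^2 - 6*r) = (r - 1)*(r + 2)*(r^3 + 2*r^2 - 3*r) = (r - 1)^2*(r + 2)*(r^2 + 3*r) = r*(r - 1)^2*(r + 2)*(r + 3)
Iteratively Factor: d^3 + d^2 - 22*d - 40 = (d + 4)*(d^2 - 3*d - 10) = (d - 5)*(d + 4)*(d + 2)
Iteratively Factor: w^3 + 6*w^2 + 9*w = (w)*(w^2 + 6*w + 9) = w*(w + 3)*(w + 3)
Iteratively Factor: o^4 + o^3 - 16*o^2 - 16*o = (o + 4)*(o^3 - 3*o^2 - 4*o) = (o - 4)*(o + 4)*(o^2 + o) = o*(o - 4)*(o + 4)*(o + 1)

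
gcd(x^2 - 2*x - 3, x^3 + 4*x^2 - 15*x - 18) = x^2 - 2*x - 3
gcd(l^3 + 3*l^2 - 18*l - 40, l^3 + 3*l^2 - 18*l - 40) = l^3 + 3*l^2 - 18*l - 40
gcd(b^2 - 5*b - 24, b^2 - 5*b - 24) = b^2 - 5*b - 24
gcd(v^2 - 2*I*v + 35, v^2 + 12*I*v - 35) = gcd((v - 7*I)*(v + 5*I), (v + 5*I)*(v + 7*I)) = v + 5*I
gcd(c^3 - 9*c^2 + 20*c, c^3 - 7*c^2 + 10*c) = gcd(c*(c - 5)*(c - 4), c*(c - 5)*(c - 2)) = c^2 - 5*c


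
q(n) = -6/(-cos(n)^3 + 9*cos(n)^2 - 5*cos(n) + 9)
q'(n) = -6*(-3*sin(n)*cos(n)^2 + 18*sin(n)*cos(n) - 5*sin(n))/(-cos(n)^3 + 9*cos(n)^2 - 5*cos(n) + 9)^2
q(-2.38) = -0.34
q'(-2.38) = -0.26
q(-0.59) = -0.57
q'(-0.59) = 0.24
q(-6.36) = -0.50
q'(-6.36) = 0.03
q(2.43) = -0.33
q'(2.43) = 0.24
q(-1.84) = -0.55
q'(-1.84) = -0.48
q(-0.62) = -0.58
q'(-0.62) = 0.25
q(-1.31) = -0.72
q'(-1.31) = -0.05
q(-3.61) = -0.28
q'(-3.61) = 0.14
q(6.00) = -0.52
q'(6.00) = 0.12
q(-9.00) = -0.28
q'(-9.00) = -0.12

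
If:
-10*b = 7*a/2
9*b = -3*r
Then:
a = 20*r/21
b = -r/3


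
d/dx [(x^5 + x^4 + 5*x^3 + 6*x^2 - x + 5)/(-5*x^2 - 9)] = (-15*x^6 - 10*x^5 - 70*x^4 - 36*x^3 - 140*x^2 - 58*x + 9)/(25*x^4 + 90*x^2 + 81)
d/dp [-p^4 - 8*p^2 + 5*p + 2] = -4*p^3 - 16*p + 5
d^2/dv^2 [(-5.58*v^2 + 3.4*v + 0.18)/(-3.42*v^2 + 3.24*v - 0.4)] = (44.126208*v^3 - 58.4327519999999*v^2 + 39.874464*v - 10.313856)/(40.001688*v^6 - 113.689008*v^5 + 121.741056*v^4 - 60.606144*v^3 + 14.23872*v^2 - 1.5552*v + 0.064)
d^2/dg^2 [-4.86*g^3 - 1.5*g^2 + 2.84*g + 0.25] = -29.16*g - 3.0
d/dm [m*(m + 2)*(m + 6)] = 3*m^2 + 16*m + 12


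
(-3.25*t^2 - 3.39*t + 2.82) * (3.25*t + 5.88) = -10.5625*t^3 - 30.1275*t^2 - 10.7682*t + 16.5816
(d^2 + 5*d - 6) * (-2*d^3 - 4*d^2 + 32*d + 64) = -2*d^5 - 14*d^4 + 24*d^3 + 248*d^2 + 128*d - 384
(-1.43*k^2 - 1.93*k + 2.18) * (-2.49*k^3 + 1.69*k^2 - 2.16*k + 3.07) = 3.5607*k^5 + 2.389*k^4 - 5.6011*k^3 + 3.4629*k^2 - 10.6339*k + 6.6926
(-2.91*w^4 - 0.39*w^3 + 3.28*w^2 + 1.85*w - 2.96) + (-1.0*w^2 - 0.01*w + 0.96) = -2.91*w^4 - 0.39*w^3 + 2.28*w^2 + 1.84*w - 2.0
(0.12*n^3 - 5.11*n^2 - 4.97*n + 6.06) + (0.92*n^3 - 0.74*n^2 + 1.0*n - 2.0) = 1.04*n^3 - 5.85*n^2 - 3.97*n + 4.06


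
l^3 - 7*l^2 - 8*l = l*(l - 8)*(l + 1)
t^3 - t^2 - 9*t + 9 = (t - 3)*(t - 1)*(t + 3)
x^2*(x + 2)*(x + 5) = x^4 + 7*x^3 + 10*x^2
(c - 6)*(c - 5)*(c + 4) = c^3 - 7*c^2 - 14*c + 120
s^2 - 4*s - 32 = (s - 8)*(s + 4)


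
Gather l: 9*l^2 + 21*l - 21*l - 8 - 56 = 9*l^2 - 64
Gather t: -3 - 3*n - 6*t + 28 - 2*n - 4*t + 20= -5*n - 10*t + 45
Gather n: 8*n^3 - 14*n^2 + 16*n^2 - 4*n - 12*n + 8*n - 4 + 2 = 8*n^3 + 2*n^2 - 8*n - 2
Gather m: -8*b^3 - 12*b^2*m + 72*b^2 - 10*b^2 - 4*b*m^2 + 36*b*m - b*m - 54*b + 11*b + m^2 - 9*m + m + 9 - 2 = -8*b^3 + 62*b^2 - 43*b + m^2*(1 - 4*b) + m*(-12*b^2 + 35*b - 8) + 7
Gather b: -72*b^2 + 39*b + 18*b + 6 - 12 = -72*b^2 + 57*b - 6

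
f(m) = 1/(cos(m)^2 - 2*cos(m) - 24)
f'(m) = (2*sin(m)*cos(m) - 2*sin(m))/(cos(m)^2 - 2*cos(m) - 24)^2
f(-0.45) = -0.04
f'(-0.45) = 0.00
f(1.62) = -0.04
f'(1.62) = -0.00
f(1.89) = -0.04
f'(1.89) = -0.00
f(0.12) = -0.04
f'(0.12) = -0.00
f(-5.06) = -0.04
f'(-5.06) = -0.00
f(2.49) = -0.05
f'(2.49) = -0.00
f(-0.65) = -0.04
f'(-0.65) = 0.00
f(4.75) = -0.04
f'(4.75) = 0.00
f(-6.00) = -0.04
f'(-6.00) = 0.00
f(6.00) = -0.04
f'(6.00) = 0.00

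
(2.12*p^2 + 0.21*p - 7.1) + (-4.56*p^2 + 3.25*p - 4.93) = -2.44*p^2 + 3.46*p - 12.03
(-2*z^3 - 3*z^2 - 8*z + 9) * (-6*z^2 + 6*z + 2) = 12*z^5 + 6*z^4 + 26*z^3 - 108*z^2 + 38*z + 18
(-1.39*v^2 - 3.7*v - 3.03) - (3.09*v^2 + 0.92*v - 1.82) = -4.48*v^2 - 4.62*v - 1.21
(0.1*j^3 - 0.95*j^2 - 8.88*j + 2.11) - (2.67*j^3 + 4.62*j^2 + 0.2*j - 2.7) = -2.57*j^3 - 5.57*j^2 - 9.08*j + 4.81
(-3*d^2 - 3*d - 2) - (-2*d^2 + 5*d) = -d^2 - 8*d - 2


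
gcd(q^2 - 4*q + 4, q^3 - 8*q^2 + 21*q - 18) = q - 2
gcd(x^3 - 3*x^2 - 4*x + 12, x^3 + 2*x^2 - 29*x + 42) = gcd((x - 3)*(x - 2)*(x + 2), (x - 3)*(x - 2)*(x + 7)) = x^2 - 5*x + 6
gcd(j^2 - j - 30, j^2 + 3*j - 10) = j + 5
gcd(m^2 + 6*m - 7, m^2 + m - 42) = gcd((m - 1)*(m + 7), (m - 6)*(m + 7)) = m + 7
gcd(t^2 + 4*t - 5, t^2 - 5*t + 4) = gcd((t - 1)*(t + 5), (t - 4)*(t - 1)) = t - 1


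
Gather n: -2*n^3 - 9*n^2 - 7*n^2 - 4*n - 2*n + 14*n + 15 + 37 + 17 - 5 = -2*n^3 - 16*n^2 + 8*n + 64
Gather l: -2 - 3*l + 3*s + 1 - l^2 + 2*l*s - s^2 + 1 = -l^2 + l*(2*s - 3) - s^2 + 3*s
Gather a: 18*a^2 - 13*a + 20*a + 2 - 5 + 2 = 18*a^2 + 7*a - 1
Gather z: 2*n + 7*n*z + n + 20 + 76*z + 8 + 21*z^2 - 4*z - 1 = 3*n + 21*z^2 + z*(7*n + 72) + 27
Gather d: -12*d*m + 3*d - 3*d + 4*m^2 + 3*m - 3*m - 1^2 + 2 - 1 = -12*d*m + 4*m^2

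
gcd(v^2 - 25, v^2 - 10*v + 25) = v - 5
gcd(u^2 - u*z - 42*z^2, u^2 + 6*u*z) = u + 6*z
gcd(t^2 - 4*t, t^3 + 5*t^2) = t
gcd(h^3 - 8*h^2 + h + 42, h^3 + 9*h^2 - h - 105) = h - 3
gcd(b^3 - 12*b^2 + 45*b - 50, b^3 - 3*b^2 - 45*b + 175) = b^2 - 10*b + 25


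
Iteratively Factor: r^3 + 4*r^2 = (r)*(r^2 + 4*r) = r*(r + 4)*(r)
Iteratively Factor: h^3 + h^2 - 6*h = (h)*(h^2 + h - 6) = h*(h + 3)*(h - 2)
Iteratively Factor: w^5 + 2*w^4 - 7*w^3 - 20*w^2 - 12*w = (w + 1)*(w^4 + w^3 - 8*w^2 - 12*w) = (w + 1)*(w + 2)*(w^3 - w^2 - 6*w) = (w + 1)*(w + 2)^2*(w^2 - 3*w) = w*(w + 1)*(w + 2)^2*(w - 3)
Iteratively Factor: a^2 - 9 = (a + 3)*(a - 3)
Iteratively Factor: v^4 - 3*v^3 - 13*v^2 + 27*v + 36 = (v + 3)*(v^3 - 6*v^2 + 5*v + 12) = (v + 1)*(v + 3)*(v^2 - 7*v + 12) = (v - 3)*(v + 1)*(v + 3)*(v - 4)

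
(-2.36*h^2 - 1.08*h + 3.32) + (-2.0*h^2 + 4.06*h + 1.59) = -4.36*h^2 + 2.98*h + 4.91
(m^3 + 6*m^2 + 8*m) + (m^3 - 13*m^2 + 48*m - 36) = 2*m^3 - 7*m^2 + 56*m - 36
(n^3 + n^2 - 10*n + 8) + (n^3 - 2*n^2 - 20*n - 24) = 2*n^3 - n^2 - 30*n - 16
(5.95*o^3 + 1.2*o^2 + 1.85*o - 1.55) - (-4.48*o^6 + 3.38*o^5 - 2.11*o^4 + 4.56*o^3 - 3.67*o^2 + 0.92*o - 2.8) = 4.48*o^6 - 3.38*o^5 + 2.11*o^4 + 1.39*o^3 + 4.87*o^2 + 0.93*o + 1.25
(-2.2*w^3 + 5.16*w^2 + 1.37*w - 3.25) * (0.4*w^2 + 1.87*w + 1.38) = -0.88*w^5 - 2.05*w^4 + 7.1612*w^3 + 8.3827*w^2 - 4.1869*w - 4.485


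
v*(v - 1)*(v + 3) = v^3 + 2*v^2 - 3*v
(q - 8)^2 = q^2 - 16*q + 64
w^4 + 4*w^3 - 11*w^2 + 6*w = w*(w - 1)^2*(w + 6)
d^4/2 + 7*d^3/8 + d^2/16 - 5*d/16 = d*(d/2 + 1/2)*(d - 1/2)*(d + 5/4)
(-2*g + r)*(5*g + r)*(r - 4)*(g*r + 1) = -10*g^3*r^2 + 40*g^3*r + 3*g^2*r^3 - 12*g^2*r^2 - 10*g^2*r + 40*g^2 + g*r^4 - 4*g*r^3 + 3*g*r^2 - 12*g*r + r^3 - 4*r^2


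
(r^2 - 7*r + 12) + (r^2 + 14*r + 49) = 2*r^2 + 7*r + 61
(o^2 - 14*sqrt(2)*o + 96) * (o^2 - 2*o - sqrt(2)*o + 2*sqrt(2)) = o^4 - 15*sqrt(2)*o^3 - 2*o^3 + 30*sqrt(2)*o^2 + 124*o^2 - 248*o - 96*sqrt(2)*o + 192*sqrt(2)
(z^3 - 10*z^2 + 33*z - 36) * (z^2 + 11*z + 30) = z^5 + z^4 - 47*z^3 + 27*z^2 + 594*z - 1080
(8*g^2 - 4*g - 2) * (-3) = -24*g^2 + 12*g + 6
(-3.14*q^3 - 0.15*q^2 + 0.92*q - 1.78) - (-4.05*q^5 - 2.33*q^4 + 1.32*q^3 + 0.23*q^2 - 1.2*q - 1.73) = 4.05*q^5 + 2.33*q^4 - 4.46*q^3 - 0.38*q^2 + 2.12*q - 0.05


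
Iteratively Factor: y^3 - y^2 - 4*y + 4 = (y + 2)*(y^2 - 3*y + 2) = (y - 1)*(y + 2)*(y - 2)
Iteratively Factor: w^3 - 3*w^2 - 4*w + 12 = (w + 2)*(w^2 - 5*w + 6) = (w - 2)*(w + 2)*(w - 3)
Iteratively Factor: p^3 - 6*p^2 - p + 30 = (p - 3)*(p^2 - 3*p - 10) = (p - 5)*(p - 3)*(p + 2)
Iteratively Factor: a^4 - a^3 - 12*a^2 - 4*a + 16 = (a + 2)*(a^3 - 3*a^2 - 6*a + 8) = (a + 2)^2*(a^2 - 5*a + 4) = (a - 4)*(a + 2)^2*(a - 1)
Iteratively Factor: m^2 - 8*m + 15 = (m - 3)*(m - 5)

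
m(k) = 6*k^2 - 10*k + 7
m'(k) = 12*k - 10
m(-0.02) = 7.20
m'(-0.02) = -10.24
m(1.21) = 3.68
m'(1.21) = 4.52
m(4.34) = 76.61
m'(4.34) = 42.08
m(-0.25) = 9.88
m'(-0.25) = -13.00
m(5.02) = 108.00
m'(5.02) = 50.24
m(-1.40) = 32.76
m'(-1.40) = -26.80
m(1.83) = 8.79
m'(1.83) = 11.96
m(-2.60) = 73.56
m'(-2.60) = -41.20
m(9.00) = 403.00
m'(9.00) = 98.00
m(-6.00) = 283.00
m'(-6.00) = -82.00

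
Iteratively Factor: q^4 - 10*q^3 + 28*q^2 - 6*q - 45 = (q - 5)*(q^3 - 5*q^2 + 3*q + 9) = (q - 5)*(q - 3)*(q^2 - 2*q - 3) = (q - 5)*(q - 3)*(q + 1)*(q - 3)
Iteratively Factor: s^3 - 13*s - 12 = (s + 3)*(s^2 - 3*s - 4) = (s + 1)*(s + 3)*(s - 4)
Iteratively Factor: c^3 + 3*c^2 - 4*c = (c - 1)*(c^2 + 4*c) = c*(c - 1)*(c + 4)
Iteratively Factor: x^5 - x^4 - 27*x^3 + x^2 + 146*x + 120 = (x - 5)*(x^4 + 4*x^3 - 7*x^2 - 34*x - 24) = (x - 5)*(x + 1)*(x^3 + 3*x^2 - 10*x - 24) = (x - 5)*(x + 1)*(x + 2)*(x^2 + x - 12) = (x - 5)*(x - 3)*(x + 1)*(x + 2)*(x + 4)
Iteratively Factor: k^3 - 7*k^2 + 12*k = (k)*(k^2 - 7*k + 12) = k*(k - 3)*(k - 4)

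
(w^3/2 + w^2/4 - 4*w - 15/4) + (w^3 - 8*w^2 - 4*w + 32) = 3*w^3/2 - 31*w^2/4 - 8*w + 113/4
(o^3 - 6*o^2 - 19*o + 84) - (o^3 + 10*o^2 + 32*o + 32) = -16*o^2 - 51*o + 52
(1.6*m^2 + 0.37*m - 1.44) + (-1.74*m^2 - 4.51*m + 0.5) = -0.14*m^2 - 4.14*m - 0.94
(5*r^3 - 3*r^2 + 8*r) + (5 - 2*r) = 5*r^3 - 3*r^2 + 6*r + 5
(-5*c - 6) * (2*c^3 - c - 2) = -10*c^4 - 12*c^3 + 5*c^2 + 16*c + 12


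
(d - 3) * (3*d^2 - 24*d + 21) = 3*d^3 - 33*d^2 + 93*d - 63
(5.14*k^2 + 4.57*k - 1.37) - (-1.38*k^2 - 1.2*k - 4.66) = 6.52*k^2 + 5.77*k + 3.29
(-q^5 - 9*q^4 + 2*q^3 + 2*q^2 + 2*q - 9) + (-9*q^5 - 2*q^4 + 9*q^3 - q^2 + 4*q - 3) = -10*q^5 - 11*q^4 + 11*q^3 + q^2 + 6*q - 12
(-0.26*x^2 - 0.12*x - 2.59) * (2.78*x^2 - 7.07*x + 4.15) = -0.7228*x^4 + 1.5046*x^3 - 7.4308*x^2 + 17.8133*x - 10.7485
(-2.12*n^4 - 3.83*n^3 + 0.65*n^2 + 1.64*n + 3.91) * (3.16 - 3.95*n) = 8.374*n^5 + 8.4293*n^4 - 14.6703*n^3 - 4.424*n^2 - 10.2621*n + 12.3556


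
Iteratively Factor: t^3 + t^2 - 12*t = (t + 4)*(t^2 - 3*t) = t*(t + 4)*(t - 3)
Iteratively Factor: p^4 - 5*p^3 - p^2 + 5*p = (p)*(p^3 - 5*p^2 - p + 5) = p*(p + 1)*(p^2 - 6*p + 5) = p*(p - 5)*(p + 1)*(p - 1)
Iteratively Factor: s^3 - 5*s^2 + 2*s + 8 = (s - 2)*(s^2 - 3*s - 4) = (s - 2)*(s + 1)*(s - 4)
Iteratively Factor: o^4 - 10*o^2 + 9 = (o - 3)*(o^3 + 3*o^2 - o - 3) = (o - 3)*(o + 1)*(o^2 + 2*o - 3) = (o - 3)*(o - 1)*(o + 1)*(o + 3)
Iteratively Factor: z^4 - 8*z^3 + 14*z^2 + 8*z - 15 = (z + 1)*(z^3 - 9*z^2 + 23*z - 15) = (z - 5)*(z + 1)*(z^2 - 4*z + 3) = (z - 5)*(z - 3)*(z + 1)*(z - 1)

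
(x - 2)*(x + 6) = x^2 + 4*x - 12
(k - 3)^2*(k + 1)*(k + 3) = k^4 - 2*k^3 - 12*k^2 + 18*k + 27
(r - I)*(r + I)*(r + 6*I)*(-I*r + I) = -I*r^4 + 6*r^3 + I*r^3 - 6*r^2 - I*r^2 + 6*r + I*r - 6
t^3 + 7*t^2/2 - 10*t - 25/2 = (t - 5/2)*(t + 1)*(t + 5)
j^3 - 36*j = j*(j - 6)*(j + 6)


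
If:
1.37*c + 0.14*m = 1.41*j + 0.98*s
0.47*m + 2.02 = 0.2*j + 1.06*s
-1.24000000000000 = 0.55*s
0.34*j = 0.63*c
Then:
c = 0.79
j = 1.47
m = -8.76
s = -2.25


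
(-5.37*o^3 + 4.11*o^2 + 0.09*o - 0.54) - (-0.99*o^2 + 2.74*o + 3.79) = -5.37*o^3 + 5.1*o^2 - 2.65*o - 4.33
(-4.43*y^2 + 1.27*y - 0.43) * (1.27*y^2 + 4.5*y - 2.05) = -5.6261*y^4 - 18.3221*y^3 + 14.2504*y^2 - 4.5385*y + 0.8815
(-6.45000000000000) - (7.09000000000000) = -13.5400000000000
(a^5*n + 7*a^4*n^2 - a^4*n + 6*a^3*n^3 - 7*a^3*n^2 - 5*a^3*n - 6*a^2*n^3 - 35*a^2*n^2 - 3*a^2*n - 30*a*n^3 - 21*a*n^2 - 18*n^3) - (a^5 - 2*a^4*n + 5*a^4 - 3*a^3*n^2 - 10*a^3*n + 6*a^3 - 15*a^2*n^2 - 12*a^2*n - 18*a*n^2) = a^5*n - a^5 + 7*a^4*n^2 + a^4*n - 5*a^4 + 6*a^3*n^3 - 4*a^3*n^2 + 5*a^3*n - 6*a^3 - 6*a^2*n^3 - 20*a^2*n^2 + 9*a^2*n - 30*a*n^3 - 3*a*n^2 - 18*n^3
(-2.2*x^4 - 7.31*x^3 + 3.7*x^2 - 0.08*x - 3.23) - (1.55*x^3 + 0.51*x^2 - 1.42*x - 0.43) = -2.2*x^4 - 8.86*x^3 + 3.19*x^2 + 1.34*x - 2.8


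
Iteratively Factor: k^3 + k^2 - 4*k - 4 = (k + 1)*(k^2 - 4) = (k - 2)*(k + 1)*(k + 2)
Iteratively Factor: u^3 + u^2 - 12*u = (u - 3)*(u^2 + 4*u) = (u - 3)*(u + 4)*(u)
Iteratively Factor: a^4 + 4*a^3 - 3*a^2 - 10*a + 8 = (a + 4)*(a^3 - 3*a + 2) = (a - 1)*(a + 4)*(a^2 + a - 2) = (a - 1)^2*(a + 4)*(a + 2)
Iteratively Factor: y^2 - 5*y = (y)*(y - 5)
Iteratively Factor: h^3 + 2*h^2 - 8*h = (h - 2)*(h^2 + 4*h) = (h - 2)*(h + 4)*(h)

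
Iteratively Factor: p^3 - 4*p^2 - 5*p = (p + 1)*(p^2 - 5*p) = p*(p + 1)*(p - 5)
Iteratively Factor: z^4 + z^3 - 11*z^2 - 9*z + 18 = (z + 3)*(z^3 - 2*z^2 - 5*z + 6) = (z + 2)*(z + 3)*(z^2 - 4*z + 3) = (z - 3)*(z + 2)*(z + 3)*(z - 1)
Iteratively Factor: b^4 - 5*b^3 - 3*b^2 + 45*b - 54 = (b - 3)*(b^3 - 2*b^2 - 9*b + 18) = (b - 3)^2*(b^2 + b - 6) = (b - 3)^2*(b - 2)*(b + 3)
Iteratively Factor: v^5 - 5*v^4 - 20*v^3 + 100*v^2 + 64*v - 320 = (v - 2)*(v^4 - 3*v^3 - 26*v^2 + 48*v + 160) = (v - 2)*(v + 4)*(v^3 - 7*v^2 + 2*v + 40) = (v - 2)*(v + 2)*(v + 4)*(v^2 - 9*v + 20) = (v - 5)*(v - 2)*(v + 2)*(v + 4)*(v - 4)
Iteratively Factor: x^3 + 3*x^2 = (x)*(x^2 + 3*x) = x*(x + 3)*(x)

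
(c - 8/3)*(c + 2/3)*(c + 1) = c^3 - c^2 - 34*c/9 - 16/9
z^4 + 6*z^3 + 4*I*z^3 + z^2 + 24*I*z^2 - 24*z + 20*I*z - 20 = (z + 1)*(z + 5)*(z + 2*I)^2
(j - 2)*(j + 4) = j^2 + 2*j - 8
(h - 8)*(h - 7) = h^2 - 15*h + 56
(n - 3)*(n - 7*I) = n^2 - 3*n - 7*I*n + 21*I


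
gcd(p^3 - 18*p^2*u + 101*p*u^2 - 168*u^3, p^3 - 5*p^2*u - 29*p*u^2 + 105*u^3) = p^2 - 10*p*u + 21*u^2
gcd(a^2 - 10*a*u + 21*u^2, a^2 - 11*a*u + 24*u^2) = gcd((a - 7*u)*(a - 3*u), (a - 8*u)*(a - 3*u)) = -a + 3*u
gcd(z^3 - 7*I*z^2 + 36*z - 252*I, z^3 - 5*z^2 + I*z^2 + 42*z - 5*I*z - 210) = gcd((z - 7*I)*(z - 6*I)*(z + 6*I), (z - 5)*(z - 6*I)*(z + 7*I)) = z - 6*I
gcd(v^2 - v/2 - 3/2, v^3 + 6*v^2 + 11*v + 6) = v + 1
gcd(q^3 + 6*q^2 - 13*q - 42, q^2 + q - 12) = q - 3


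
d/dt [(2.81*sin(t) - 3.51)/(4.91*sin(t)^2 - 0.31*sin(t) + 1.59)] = (-13.7971*sin(t)^2 + 34.4682*sin(t) + 3.3798)*cos(t)/(24.1081*sin(t)^4 - 3.0442*sin(t)^3 + 15.7099*sin(t)^2 - 0.9858*sin(t) + 2.5281)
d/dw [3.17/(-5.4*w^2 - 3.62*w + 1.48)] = (34.236*w + 11.4754)/(5.4*w^2 + 3.62*w - 1.48)^2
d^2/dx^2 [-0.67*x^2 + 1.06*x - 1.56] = -1.34000000000000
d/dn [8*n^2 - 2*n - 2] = 16*n - 2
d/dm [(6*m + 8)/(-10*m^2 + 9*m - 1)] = 2*(30*m^2 + 80*m - 39)/(100*m^4 - 180*m^3 + 101*m^2 - 18*m + 1)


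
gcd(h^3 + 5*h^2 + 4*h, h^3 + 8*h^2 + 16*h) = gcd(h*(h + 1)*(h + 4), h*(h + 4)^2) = h^2 + 4*h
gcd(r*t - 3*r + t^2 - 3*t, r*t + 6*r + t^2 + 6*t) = r + t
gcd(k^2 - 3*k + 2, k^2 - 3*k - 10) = 1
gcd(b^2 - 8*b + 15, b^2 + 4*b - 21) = b - 3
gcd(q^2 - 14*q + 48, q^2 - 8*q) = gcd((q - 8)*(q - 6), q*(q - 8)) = q - 8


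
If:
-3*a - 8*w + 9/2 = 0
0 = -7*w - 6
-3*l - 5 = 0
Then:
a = 53/14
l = -5/3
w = -6/7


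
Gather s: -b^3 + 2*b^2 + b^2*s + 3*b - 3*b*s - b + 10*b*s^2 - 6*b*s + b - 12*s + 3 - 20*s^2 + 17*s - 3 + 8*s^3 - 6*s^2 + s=-b^3 + 2*b^2 + 3*b + 8*s^3 + s^2*(10*b - 26) + s*(b^2 - 9*b + 6)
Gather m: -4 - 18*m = -18*m - 4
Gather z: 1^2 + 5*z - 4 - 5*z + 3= 0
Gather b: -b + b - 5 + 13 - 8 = 0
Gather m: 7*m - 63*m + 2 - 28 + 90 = 64 - 56*m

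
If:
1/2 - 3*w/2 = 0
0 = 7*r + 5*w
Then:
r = -5/21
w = 1/3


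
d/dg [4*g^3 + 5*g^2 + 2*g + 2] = 12*g^2 + 10*g + 2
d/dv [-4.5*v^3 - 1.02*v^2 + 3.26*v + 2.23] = -13.5*v^2 - 2.04*v + 3.26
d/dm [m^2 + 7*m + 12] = 2*m + 7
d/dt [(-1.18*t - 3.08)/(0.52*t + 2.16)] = (-0.492544*t - 2.045952)/(0.52*t + 2.16)^3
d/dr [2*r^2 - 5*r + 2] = 4*r - 5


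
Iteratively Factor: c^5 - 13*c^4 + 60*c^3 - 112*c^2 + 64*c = (c - 4)*(c^4 - 9*c^3 + 24*c^2 - 16*c) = (c - 4)^2*(c^3 - 5*c^2 + 4*c) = c*(c - 4)^2*(c^2 - 5*c + 4) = c*(c - 4)^2*(c - 1)*(c - 4)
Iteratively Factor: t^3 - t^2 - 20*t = (t + 4)*(t^2 - 5*t) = (t - 5)*(t + 4)*(t)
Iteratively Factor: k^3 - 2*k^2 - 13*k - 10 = (k + 2)*(k^2 - 4*k - 5) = (k + 1)*(k + 2)*(k - 5)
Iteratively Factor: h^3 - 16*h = (h)*(h^2 - 16) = h*(h - 4)*(h + 4)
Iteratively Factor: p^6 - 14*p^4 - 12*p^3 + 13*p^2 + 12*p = (p)*(p^5 - 14*p^3 - 12*p^2 + 13*p + 12) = p*(p - 1)*(p^4 + p^3 - 13*p^2 - 25*p - 12) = p*(p - 1)*(p + 3)*(p^3 - 2*p^2 - 7*p - 4) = p*(p - 1)*(p + 1)*(p + 3)*(p^2 - 3*p - 4) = p*(p - 4)*(p - 1)*(p + 1)*(p + 3)*(p + 1)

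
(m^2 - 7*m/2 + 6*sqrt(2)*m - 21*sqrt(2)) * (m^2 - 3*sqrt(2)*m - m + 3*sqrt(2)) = m^4 - 9*m^3/2 + 3*sqrt(2)*m^3 - 65*m^2/2 - 27*sqrt(2)*m^2/2 + 21*sqrt(2)*m/2 + 162*m - 126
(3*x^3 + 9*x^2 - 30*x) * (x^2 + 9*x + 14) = 3*x^5 + 36*x^4 + 93*x^3 - 144*x^2 - 420*x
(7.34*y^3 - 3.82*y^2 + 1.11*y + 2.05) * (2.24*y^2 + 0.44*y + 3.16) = 16.4416*y^5 - 5.3272*y^4 + 24.0*y^3 - 6.9908*y^2 + 4.4096*y + 6.478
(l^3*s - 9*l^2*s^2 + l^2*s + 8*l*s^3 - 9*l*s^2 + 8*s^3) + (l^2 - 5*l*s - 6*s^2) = l^3*s - 9*l^2*s^2 + l^2*s + l^2 + 8*l*s^3 - 9*l*s^2 - 5*l*s + 8*s^3 - 6*s^2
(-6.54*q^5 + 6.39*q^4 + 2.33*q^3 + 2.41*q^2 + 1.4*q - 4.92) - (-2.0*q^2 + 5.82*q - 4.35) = -6.54*q^5 + 6.39*q^4 + 2.33*q^3 + 4.41*q^2 - 4.42*q - 0.57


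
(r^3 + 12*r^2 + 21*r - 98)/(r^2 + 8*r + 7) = (r^2 + 5*r - 14)/(r + 1)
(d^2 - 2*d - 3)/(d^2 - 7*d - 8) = (d - 3)/(d - 8)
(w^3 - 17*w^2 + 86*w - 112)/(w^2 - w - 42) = (w^2 - 10*w + 16)/(w + 6)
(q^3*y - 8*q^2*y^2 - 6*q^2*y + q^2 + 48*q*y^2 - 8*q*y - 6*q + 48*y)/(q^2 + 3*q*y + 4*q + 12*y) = (q^3*y - 8*q^2*y^2 - 6*q^2*y + q^2 + 48*q*y^2 - 8*q*y - 6*q + 48*y)/(q^2 + 3*q*y + 4*q + 12*y)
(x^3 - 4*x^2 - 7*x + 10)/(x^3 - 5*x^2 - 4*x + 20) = (x - 1)/(x - 2)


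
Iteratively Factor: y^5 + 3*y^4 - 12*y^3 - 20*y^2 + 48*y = (y + 3)*(y^4 - 12*y^2 + 16*y) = y*(y + 3)*(y^3 - 12*y + 16) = y*(y - 2)*(y + 3)*(y^2 + 2*y - 8) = y*(y - 2)^2*(y + 3)*(y + 4)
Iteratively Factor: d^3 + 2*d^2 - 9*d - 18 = (d + 3)*(d^2 - d - 6) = (d - 3)*(d + 3)*(d + 2)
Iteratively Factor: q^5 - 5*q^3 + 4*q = (q + 2)*(q^4 - 2*q^3 - q^2 + 2*q) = (q + 1)*(q + 2)*(q^3 - 3*q^2 + 2*q) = (q - 2)*(q + 1)*(q + 2)*(q^2 - q) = (q - 2)*(q - 1)*(q + 1)*(q + 2)*(q)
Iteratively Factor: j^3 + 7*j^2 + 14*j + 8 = (j + 1)*(j^2 + 6*j + 8) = (j + 1)*(j + 2)*(j + 4)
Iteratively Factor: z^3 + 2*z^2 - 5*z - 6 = (z + 3)*(z^2 - z - 2) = (z + 1)*(z + 3)*(z - 2)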